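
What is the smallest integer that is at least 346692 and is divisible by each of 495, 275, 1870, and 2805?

420750

The integer must be a common multiple of 495, 275, 1870, and 2805, so a multiple of their LCM.
495 = 3^2 × 5 × 11
275 = 5^2 × 11
1870 = 2 × 5 × 11 × 17
2805 = 3 × 5 × 11 × 17
LCM(495, 275, 1870, 2805) = 2 × 3^2 × 5^2 × 11 × 17 = 84150.
Smallest multiple of 84150 that is ≥ 346692: ⌈346692/84150⌉ × 84150 = 5 × 84150 = 420750.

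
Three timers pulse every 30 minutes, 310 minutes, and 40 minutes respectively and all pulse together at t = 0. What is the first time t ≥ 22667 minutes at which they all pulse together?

26040 minutes

Joint pulses occur at multiples of LCM(30, 310, 40).
30 = 2 × 3 × 5
310 = 2 × 5 × 31
40 = 2^3 × 5
LCM(30, 310, 40) = 2^3 × 3 × 5 × 31 = 3720.
Smallest multiple of 3720 that is ≥ 22667: ⌈22667/3720⌉ × 3720 = 7 × 3720 = 26040.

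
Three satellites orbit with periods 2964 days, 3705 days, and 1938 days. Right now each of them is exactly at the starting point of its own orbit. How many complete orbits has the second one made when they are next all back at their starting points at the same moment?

68 orbits

The first common completion time is the LCM of the periods.
2964 = 2^2 × 3 × 13 × 19
3705 = 3 × 5 × 13 × 19
1938 = 2 × 3 × 17 × 19
LCM(2964, 3705, 1938) = 2^2 × 3 × 5 × 13 × 17 × 19 = 251940.
Orbits for period 3705: 251940 / 3705 = 68.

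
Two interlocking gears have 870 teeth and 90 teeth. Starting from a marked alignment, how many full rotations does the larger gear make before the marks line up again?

3 rotations

The first common completion time is the LCM of the periods.
870 = 2 × 3 × 5 × 29
90 = 2 × 3^2 × 5
LCM(870, 90) = 2 × 3^2 × 5 × 29 = 2610.
Rotations for period 870: 2610 / 870 = 3.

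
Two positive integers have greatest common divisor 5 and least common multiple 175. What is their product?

875

For any two positive integers, gcd × lcm = product = 5 × 175 = 875.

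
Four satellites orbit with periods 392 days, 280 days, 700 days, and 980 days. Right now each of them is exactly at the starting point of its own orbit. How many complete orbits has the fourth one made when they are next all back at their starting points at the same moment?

All finish a whole number of cycles simultaneously at t = LCM of the periods.
392 = 2^3 × 7^2
280 = 2^3 × 5 × 7
700 = 2^2 × 5^2 × 7
980 = 2^2 × 5 × 7^2
LCM(392, 280, 700, 980) = 2^3 × 5^2 × 7^2 = 9800.
Orbits for period 980: 9800 / 980 = 10.

10 orbits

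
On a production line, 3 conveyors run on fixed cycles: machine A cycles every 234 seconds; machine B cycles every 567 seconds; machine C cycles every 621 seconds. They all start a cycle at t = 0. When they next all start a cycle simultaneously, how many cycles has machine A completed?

The first common completion time is the LCM of the periods.
234 = 2 × 3^2 × 13
567 = 3^4 × 7
621 = 3^3 × 23
LCM(234, 567, 621) = 2 × 3^4 × 7 × 13 × 23 = 339066.
Cycles for period 234: 339066 / 234 = 1449.

1449 cycles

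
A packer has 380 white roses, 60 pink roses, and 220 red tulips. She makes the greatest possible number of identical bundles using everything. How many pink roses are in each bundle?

Number of bundles = gcd(380, 60, 220).
380 = 2^2 × 5 × 19
60 = 2^2 × 3 × 5
220 = 2^2 × 5 × 11
gcd(380, 60, 220) = 2^2 × 5 = 20.
pink roses per bundle = 60 / 20 = 3.

3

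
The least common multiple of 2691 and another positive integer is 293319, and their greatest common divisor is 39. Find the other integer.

4251

gcd × lcm = product of the two integers, so the other integer is (39 × 293319) / 2691 = 4251.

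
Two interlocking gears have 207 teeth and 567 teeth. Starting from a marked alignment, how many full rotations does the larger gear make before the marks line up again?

They are all back at their starting positions together after one LCM of the periods.
207 = 3^2 × 23
567 = 3^4 × 7
LCM(207, 567) = 3^4 × 7 × 23 = 13041.
Rotations for period 567: 13041 / 567 = 23.

23 rotations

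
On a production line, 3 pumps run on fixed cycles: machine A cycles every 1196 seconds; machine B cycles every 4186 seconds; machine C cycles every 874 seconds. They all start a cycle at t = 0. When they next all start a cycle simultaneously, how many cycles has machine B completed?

38 cycles

They are all back at their starting positions together after one LCM of the periods.
1196 = 2^2 × 13 × 23
4186 = 2 × 7 × 13 × 23
874 = 2 × 19 × 23
LCM(1196, 4186, 874) = 2^2 × 7 × 13 × 19 × 23 = 159068.
Cycles for period 4186: 159068 / 4186 = 38.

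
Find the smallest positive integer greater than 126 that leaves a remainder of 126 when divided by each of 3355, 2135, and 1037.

399371

N − 126 must be a common multiple of 3355, 2135, and 1037.
3355 = 5 × 11 × 61
2135 = 5 × 7 × 61
1037 = 17 × 61
LCM(3355, 2135, 1037) = 5 × 7 × 11 × 17 × 61 = 399245.
Smallest N > 126 is LCM + 126 = 399245 + 126 = 399371.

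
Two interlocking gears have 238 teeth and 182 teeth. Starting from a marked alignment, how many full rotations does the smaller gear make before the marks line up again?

17 rotations

All finish a whole number of cycles simultaneously at t = LCM of the periods.
238 = 2 × 7 × 17
182 = 2 × 7 × 13
LCM(238, 182) = 2 × 7 × 13 × 17 = 3094.
Rotations for period 182: 3094 / 182 = 17.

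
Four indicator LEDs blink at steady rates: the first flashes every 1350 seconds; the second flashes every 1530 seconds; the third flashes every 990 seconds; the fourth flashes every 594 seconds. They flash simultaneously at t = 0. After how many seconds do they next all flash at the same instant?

252450 seconds

They coincide at every common multiple of the periods; the first is the LCM.
1350 = 2 × 3^3 × 5^2
1530 = 2 × 3^2 × 5 × 17
990 = 2 × 3^2 × 5 × 11
594 = 2 × 3^3 × 11
LCM(1350, 1530, 990, 594) = 2 × 3^3 × 5^2 × 11 × 17 = 252450.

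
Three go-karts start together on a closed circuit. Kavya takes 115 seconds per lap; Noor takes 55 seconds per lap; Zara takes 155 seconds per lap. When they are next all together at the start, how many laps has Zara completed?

253 laps

They are all back at their starting positions together after one LCM of the periods.
115 = 5 × 23
55 = 5 × 11
155 = 5 × 31
LCM(115, 55, 155) = 5 × 11 × 23 × 31 = 39215.
Laps for period 155: 39215 / 155 = 253.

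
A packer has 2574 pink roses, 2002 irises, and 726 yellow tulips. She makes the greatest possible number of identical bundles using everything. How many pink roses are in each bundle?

Number of bundles = gcd(2574, 2002, 726).
2574 = 2 × 3^2 × 11 × 13
2002 = 2 × 7 × 11 × 13
726 = 2 × 3 × 11^2
gcd(2574, 2002, 726) = 2 × 11 = 22.
pink roses per bundle = 2574 / 22 = 117.

117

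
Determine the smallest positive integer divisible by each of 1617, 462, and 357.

54978

1617 = 3 × 7^2 × 11
462 = 2 × 3 × 7 × 11
357 = 3 × 7 × 17
LCM(1617, 462, 357) = 2 × 3 × 7^2 × 11 × 17 = 54978.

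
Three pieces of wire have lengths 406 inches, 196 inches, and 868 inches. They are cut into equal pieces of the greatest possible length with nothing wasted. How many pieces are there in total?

Piece length = gcd(406, 196, 868).
406 = 2 × 7 × 29
196 = 2^2 × 7^2
868 = 2^2 × 7 × 31
gcd(406, 196, 868) = 2 × 7 = 14.
Total pieces = 406/14 + 196/14 + 868/14 = 29 + 14 + 62 = 105.

105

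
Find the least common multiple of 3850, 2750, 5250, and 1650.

57750

3850 = 2 × 5^2 × 7 × 11
2750 = 2 × 5^3 × 11
5250 = 2 × 3 × 5^3 × 7
1650 = 2 × 3 × 5^2 × 11
LCM(3850, 2750, 5250, 1650) = 2 × 3 × 5^3 × 7 × 11 = 57750.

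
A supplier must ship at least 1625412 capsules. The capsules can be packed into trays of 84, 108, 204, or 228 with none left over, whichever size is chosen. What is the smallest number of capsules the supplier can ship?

1709316

The number of capsules must be a common multiple of 84, 108, 204, and 228, so a multiple of their LCM.
84 = 2^2 × 3 × 7
108 = 2^2 × 3^3
204 = 2^2 × 3 × 17
228 = 2^2 × 3 × 19
LCM(84, 108, 204, 228) = 2^2 × 3^3 × 7 × 17 × 19 = 244188.
Smallest multiple of 244188 that is ≥ 1625412: ⌈1625412/244188⌉ × 244188 = 7 × 244188 = 1709316.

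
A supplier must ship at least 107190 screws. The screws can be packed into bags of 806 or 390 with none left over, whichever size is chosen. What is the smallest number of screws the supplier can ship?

The number of screws must be a common multiple of 806 and 390, so a multiple of their LCM.
806 = 2 × 13 × 31
390 = 2 × 3 × 5 × 13
LCM(806, 390) = 2 × 3 × 5 × 13 × 31 = 12090.
Smallest multiple of 12090 that is ≥ 107190: ⌈107190/12090⌉ × 12090 = 9 × 12090 = 108810.

108810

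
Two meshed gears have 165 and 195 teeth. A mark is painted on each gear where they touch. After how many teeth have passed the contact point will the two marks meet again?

2145 teeth

We need the least common multiple of the intervals.
165 = 3 × 5 × 11
195 = 3 × 5 × 13
LCM(165, 195) = 3 × 5 × 11 × 13 = 2145.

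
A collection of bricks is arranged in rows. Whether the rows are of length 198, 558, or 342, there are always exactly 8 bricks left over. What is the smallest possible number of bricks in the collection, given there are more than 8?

116630

N − 8 must be a common multiple of 198, 558, and 342.
198 = 2 × 3^2 × 11
558 = 2 × 3^2 × 31
342 = 2 × 3^2 × 19
LCM(198, 558, 342) = 2 × 3^2 × 11 × 19 × 31 = 116622.
Smallest N > 8 is LCM + 8 = 116622 + 8 = 116630.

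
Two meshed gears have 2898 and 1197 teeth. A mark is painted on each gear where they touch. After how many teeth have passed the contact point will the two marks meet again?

We need the least common multiple of the intervals.
2898 = 2 × 3^2 × 7 × 23
1197 = 3^2 × 7 × 19
LCM(2898, 1197) = 2 × 3^2 × 7 × 19 × 23 = 55062.

55062 teeth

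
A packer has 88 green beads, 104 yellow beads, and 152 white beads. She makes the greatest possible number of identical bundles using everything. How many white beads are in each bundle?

Number of bundles = gcd(88, 104, 152).
88 = 2^3 × 11
104 = 2^3 × 13
152 = 2^3 × 19
gcd(88, 104, 152) = 2^3 = 8.
white beads per bundle = 152 / 8 = 19.

19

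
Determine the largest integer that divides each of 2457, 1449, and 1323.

63

2457 = 3^3 × 7 × 13
1449 = 3^2 × 7 × 23
1323 = 3^3 × 7^2
gcd(2457, 1449, 1323) = 3^2 × 7 = 63.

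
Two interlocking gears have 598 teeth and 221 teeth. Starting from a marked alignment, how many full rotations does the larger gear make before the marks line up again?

They are all back at their starting positions together after one LCM of the periods.
598 = 2 × 13 × 23
221 = 13 × 17
LCM(598, 221) = 2 × 13 × 17 × 23 = 10166.
Rotations for period 598: 10166 / 598 = 17.

17 rotations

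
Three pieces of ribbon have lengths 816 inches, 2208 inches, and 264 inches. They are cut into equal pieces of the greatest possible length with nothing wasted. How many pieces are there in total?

137

Piece length = gcd(816, 2208, 264).
816 = 2^4 × 3 × 17
2208 = 2^5 × 3 × 23
264 = 2^3 × 3 × 11
gcd(816, 2208, 264) = 2^3 × 3 = 24.
Total pieces = 816/24 + 2208/24 + 264/24 = 34 + 92 + 11 = 137.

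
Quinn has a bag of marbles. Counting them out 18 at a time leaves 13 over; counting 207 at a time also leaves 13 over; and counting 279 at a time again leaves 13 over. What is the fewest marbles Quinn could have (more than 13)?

N − 13 must be a common multiple of 18, 207, and 279.
18 = 2 × 3^2
207 = 3^2 × 23
279 = 3^2 × 31
LCM(18, 207, 279) = 2 × 3^2 × 23 × 31 = 12834.
Smallest N > 13 is LCM + 13 = 12834 + 13 = 12847.

12847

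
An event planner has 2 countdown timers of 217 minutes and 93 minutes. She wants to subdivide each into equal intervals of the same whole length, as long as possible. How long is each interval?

The interval must divide each timer length; the longest such is the gcd.
217 = 7 × 31
93 = 3 × 31
gcd(217, 93) = 31.

31 minutes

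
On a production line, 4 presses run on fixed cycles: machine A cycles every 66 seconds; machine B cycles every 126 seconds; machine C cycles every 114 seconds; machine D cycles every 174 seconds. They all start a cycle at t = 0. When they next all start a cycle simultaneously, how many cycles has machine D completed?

4389 cycles

The first common completion time is the LCM of the periods.
66 = 2 × 3 × 11
126 = 2 × 3^2 × 7
114 = 2 × 3 × 19
174 = 2 × 3 × 29
LCM(66, 126, 114, 174) = 2 × 3^2 × 7 × 11 × 19 × 29 = 763686.
Cycles for period 174: 763686 / 174 = 4389.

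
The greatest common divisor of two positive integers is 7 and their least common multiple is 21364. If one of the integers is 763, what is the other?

For two integers, gcd × lcm = product, so the other is (7 × 21364) / 763 = 149548 / 763 = 196.

196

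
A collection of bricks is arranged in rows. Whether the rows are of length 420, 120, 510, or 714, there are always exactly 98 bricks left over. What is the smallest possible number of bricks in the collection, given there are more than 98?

N − 98 must be a common multiple of 420, 120, 510, and 714.
420 = 2^2 × 3 × 5 × 7
120 = 2^3 × 3 × 5
510 = 2 × 3 × 5 × 17
714 = 2 × 3 × 7 × 17
LCM(420, 120, 510, 714) = 2^3 × 3 × 5 × 7 × 17 = 14280.
Smallest N > 98 is LCM + 98 = 14280 + 98 = 14378.

14378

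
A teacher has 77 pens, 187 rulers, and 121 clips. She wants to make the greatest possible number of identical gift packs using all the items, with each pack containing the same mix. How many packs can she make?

The pack count must divide each quantity, so the greatest is gcd(77, 187, 121).
77 = 7 × 11
187 = 11 × 17
121 = 11^2
gcd(77, 187, 121) = 11.

11 packs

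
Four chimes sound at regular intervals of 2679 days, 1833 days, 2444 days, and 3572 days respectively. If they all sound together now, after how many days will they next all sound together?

We need the least common multiple of the intervals.
2679 = 3 × 19 × 47
1833 = 3 × 13 × 47
2444 = 2^2 × 13 × 47
3572 = 2^2 × 19 × 47
LCM(2679, 1833, 2444, 3572) = 2^2 × 3 × 13 × 19 × 47 = 139308.

139308 days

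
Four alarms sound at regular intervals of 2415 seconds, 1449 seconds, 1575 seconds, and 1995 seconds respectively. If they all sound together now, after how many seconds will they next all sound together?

688275 seconds

We need the least common multiple of the intervals.
2415 = 3 × 5 × 7 × 23
1449 = 3^2 × 7 × 23
1575 = 3^2 × 5^2 × 7
1995 = 3 × 5 × 7 × 19
LCM(2415, 1449, 1575, 1995) = 3^2 × 5^2 × 7 × 19 × 23 = 688275.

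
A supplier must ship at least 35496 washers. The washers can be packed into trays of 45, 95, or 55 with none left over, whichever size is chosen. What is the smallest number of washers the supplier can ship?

37620

The number of washers must be a common multiple of 45, 95, and 55, so a multiple of their LCM.
45 = 3^2 × 5
95 = 5 × 19
55 = 5 × 11
LCM(45, 95, 55) = 3^2 × 5 × 11 × 19 = 9405.
Smallest multiple of 9405 that is ≥ 35496: ⌈35496/9405⌉ × 9405 = 4 × 9405 = 37620.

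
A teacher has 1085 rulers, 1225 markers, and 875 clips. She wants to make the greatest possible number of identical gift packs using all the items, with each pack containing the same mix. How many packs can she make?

The pack count must divide each quantity, so the greatest is gcd(1085, 1225, 875).
1085 = 5 × 7 × 31
1225 = 5^2 × 7^2
875 = 5^3 × 7
gcd(1085, 1225, 875) = 5 × 7 = 35.

35 packs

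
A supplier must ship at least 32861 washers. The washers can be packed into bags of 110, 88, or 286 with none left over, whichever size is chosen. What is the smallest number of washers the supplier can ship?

The number of washers must be a common multiple of 110, 88, and 286, so a multiple of their LCM.
110 = 2 × 5 × 11
88 = 2^3 × 11
286 = 2 × 11 × 13
LCM(110, 88, 286) = 2^3 × 5 × 11 × 13 = 5720.
Smallest multiple of 5720 that is ≥ 32861: ⌈32861/5720⌉ × 5720 = 6 × 5720 = 34320.

34320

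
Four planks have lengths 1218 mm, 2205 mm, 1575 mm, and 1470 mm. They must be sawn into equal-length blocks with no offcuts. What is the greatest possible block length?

21 mm

The block length must divide every plank, so the greatest is gcd(1218, 2205, 1575, 1470).
1218 = 2 × 3 × 7 × 29
2205 = 3^2 × 5 × 7^2
1575 = 3^2 × 5^2 × 7
1470 = 2 × 3 × 5 × 7^2
gcd(1218, 2205, 1575, 1470) = 3 × 7 = 21.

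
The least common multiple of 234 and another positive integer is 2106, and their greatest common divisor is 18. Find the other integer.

162

gcd × lcm = product of the two integers, so the other integer is (18 × 2106) / 234 = 162.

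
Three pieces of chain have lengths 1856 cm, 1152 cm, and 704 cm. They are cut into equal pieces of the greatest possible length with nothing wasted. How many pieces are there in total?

58

Piece length = gcd(1856, 1152, 704).
1856 = 2^6 × 29
1152 = 2^7 × 3^2
704 = 2^6 × 11
gcd(1856, 1152, 704) = 2^6 = 64.
Total pieces = 1856/64 + 1152/64 + 704/64 = 29 + 18 + 11 = 58.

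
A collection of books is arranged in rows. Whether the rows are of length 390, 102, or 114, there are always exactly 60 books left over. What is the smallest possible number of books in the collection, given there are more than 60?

126030

N − 60 must be a common multiple of 390, 102, and 114.
390 = 2 × 3 × 5 × 13
102 = 2 × 3 × 17
114 = 2 × 3 × 19
LCM(390, 102, 114) = 2 × 3 × 5 × 13 × 17 × 19 = 125970.
Smallest N > 60 is LCM + 60 = 125970 + 60 = 126030.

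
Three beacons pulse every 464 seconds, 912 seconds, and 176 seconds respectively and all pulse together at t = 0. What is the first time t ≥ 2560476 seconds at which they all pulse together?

Joint pulses occur at multiples of LCM(464, 912, 176).
464 = 2^4 × 29
912 = 2^4 × 3 × 19
176 = 2^4 × 11
LCM(464, 912, 176) = 2^4 × 3 × 11 × 19 × 29 = 290928.
Smallest multiple of 290928 that is ≥ 2560476: ⌈2560476/290928⌉ × 290928 = 9 × 290928 = 2618352.

2618352 seconds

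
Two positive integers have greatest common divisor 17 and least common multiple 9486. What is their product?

For any two positive integers, gcd × lcm = product = 17 × 9486 = 161262.

161262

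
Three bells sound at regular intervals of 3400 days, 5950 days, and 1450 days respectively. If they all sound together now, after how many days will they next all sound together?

690200 days

We need the least common multiple of the intervals.
3400 = 2^3 × 5^2 × 17
5950 = 2 × 5^2 × 7 × 17
1450 = 2 × 5^2 × 29
LCM(3400, 5950, 1450) = 2^3 × 5^2 × 7 × 17 × 29 = 690200.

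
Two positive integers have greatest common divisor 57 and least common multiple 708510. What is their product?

40385070

For any two positive integers, gcd × lcm = product = 57 × 708510 = 40385070.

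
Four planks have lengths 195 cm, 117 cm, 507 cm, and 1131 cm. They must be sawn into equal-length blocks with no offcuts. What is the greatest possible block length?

This is the greatest common divisor of 195, 117, 507, and 1131.
195 = 3 × 5 × 13
117 = 3^2 × 13
507 = 3 × 13^2
1131 = 3 × 13 × 29
gcd(195, 117, 507, 1131) = 3 × 13 = 39.

39 cm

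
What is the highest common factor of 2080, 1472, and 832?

2080 = 2^5 × 5 × 13
1472 = 2^6 × 23
832 = 2^6 × 13
gcd(2080, 1472, 832) = 2^5 = 32.

32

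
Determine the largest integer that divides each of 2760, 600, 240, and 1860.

60

2760 = 2^3 × 3 × 5 × 23
600 = 2^3 × 3 × 5^2
240 = 2^4 × 3 × 5
1860 = 2^2 × 3 × 5 × 31
gcd(2760, 600, 240, 1860) = 2^2 × 3 × 5 = 60.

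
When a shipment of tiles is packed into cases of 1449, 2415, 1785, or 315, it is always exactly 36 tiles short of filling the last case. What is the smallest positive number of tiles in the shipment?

123129

Being 36 short of a full case of size k means N ≡ −36 (mod k), i.e. N + 36 is a multiple of each size.
1449 = 3^2 × 7 × 23
2415 = 3 × 5 × 7 × 23
1785 = 3 × 5 × 7 × 17
315 = 3^2 × 5 × 7
LCM(1449, 2415, 1785, 315) = 3^2 × 5 × 7 × 17 × 23 = 123165.
Smallest positive N is 123165 − 36 = 123129.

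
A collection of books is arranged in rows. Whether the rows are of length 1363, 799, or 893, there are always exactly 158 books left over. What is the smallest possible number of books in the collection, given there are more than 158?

440407

N − 158 must be a common multiple of 1363, 799, and 893.
1363 = 29 × 47
799 = 17 × 47
893 = 19 × 47
LCM(1363, 799, 893) = 17 × 19 × 29 × 47 = 440249.
Smallest N > 158 is LCM + 158 = 440249 + 158 = 440407.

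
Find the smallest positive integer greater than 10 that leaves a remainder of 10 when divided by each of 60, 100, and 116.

8710

N − 10 must be a common multiple of 60, 100, and 116.
60 = 2^2 × 3 × 5
100 = 2^2 × 5^2
116 = 2^2 × 29
LCM(60, 100, 116) = 2^2 × 3 × 5^2 × 29 = 8700.
Smallest N > 10 is LCM + 10 = 8700 + 10 = 8710.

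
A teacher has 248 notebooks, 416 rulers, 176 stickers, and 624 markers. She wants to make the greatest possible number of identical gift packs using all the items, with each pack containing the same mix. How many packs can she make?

8 packs

The pack count must divide each quantity, so the greatest is gcd(248, 416, 176, 624).
248 = 2^3 × 31
416 = 2^5 × 13
176 = 2^4 × 11
624 = 2^4 × 3 × 13
gcd(248, 416, 176, 624) = 2^3 = 8.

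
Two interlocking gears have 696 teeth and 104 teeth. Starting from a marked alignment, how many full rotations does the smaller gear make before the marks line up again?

87 rotations

All finish a whole number of cycles simultaneously at t = LCM of the periods.
696 = 2^3 × 3 × 29
104 = 2^3 × 13
LCM(696, 104) = 2^3 × 3 × 13 × 29 = 9048.
Rotations for period 104: 9048 / 104 = 87.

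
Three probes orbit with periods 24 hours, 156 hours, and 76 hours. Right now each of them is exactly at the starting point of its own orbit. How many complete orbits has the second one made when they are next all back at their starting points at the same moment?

All finish a whole number of cycles simultaneously at t = LCM of the periods.
24 = 2^3 × 3
156 = 2^2 × 3 × 13
76 = 2^2 × 19
LCM(24, 156, 76) = 2^3 × 3 × 13 × 19 = 5928.
Orbits for period 156: 5928 / 156 = 38.

38 orbits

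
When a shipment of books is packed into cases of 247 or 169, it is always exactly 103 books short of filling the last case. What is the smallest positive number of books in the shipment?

Being 103 short of a full case of size k means N ≡ −103 (mod k), i.e. N + 103 is a multiple of each size.
247 = 13 × 19
169 = 13^2
LCM(247, 169) = 13^2 × 19 = 3211.
Smallest positive N is 3211 − 103 = 3108.

3108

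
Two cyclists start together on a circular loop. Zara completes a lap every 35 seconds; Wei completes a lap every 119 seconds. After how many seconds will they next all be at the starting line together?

The first simultaneous occurrence is after LCM of the individual periods.
35 = 5 × 7
119 = 7 × 17
LCM(35, 119) = 5 × 7 × 17 = 595.

595 seconds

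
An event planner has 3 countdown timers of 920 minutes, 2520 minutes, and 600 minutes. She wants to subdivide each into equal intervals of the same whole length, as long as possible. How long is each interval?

40 minutes

The interval must divide each timer length; the longest such is the gcd.
920 = 2^3 × 5 × 23
2520 = 2^3 × 3^2 × 5 × 7
600 = 2^3 × 3 × 5^2
gcd(920, 2520, 600) = 2^3 × 5 = 40.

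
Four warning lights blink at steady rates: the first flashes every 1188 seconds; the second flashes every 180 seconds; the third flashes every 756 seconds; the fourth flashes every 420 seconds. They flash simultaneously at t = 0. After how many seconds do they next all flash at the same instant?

41580 seconds

They coincide at every common multiple of the periods; the first is the LCM.
1188 = 2^2 × 3^3 × 11
180 = 2^2 × 3^2 × 5
756 = 2^2 × 3^3 × 7
420 = 2^2 × 3 × 5 × 7
LCM(1188, 180, 756, 420) = 2^2 × 3^3 × 5 × 7 × 11 = 41580.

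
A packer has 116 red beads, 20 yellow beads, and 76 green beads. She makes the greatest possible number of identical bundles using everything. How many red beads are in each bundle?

Number of bundles = gcd(116, 20, 76).
116 = 2^2 × 29
20 = 2^2 × 5
76 = 2^2 × 19
gcd(116, 20, 76) = 2^2 = 4.
red beads per bundle = 116 / 4 = 29.

29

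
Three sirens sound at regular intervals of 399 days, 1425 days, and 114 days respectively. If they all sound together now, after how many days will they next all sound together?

They coincide at every common multiple of the periods; the first is the LCM.
399 = 3 × 7 × 19
1425 = 3 × 5^2 × 19
114 = 2 × 3 × 19
LCM(399, 1425, 114) = 2 × 3 × 5^2 × 7 × 19 = 19950.

19950 days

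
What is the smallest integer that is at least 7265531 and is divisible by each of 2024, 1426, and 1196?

7341048

The integer must be a common multiple of 2024, 1426, and 1196, so a multiple of their LCM.
2024 = 2^3 × 11 × 23
1426 = 2 × 23 × 31
1196 = 2^2 × 13 × 23
LCM(2024, 1426, 1196) = 2^3 × 11 × 13 × 23 × 31 = 815672.
Smallest multiple of 815672 that is ≥ 7265531: ⌈7265531/815672⌉ × 815672 = 9 × 815672 = 7341048.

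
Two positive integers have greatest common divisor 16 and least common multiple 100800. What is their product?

1612800

For any two positive integers, gcd × lcm = product = 16 × 100800 = 1612800.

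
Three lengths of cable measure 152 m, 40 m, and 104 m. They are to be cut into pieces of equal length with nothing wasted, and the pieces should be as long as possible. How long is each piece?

Each piece length must divide every original length, so the longest possible is gcd(152, 40, 104).
152 = 2^3 × 19
40 = 2^3 × 5
104 = 2^3 × 13
gcd(152, 40, 104) = 2^3 = 8.

8 m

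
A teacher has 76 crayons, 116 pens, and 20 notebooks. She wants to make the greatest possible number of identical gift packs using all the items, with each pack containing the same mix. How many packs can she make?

The pack count must divide each quantity, so the greatest is gcd(76, 116, 20).
76 = 2^2 × 19
116 = 2^2 × 29
20 = 2^2 × 5
gcd(76, 116, 20) = 2^2 = 4.

4 packs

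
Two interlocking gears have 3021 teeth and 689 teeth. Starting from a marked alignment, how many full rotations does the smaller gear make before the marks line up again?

57 rotations

All finish a whole number of cycles simultaneously at t = LCM of the periods.
3021 = 3 × 19 × 53
689 = 13 × 53
LCM(3021, 689) = 3 × 13 × 19 × 53 = 39273.
Rotations for period 689: 39273 / 689 = 57.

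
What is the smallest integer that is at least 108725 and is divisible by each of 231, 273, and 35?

The integer must be a common multiple of 231, 273, and 35, so a multiple of their LCM.
231 = 3 × 7 × 11
273 = 3 × 7 × 13
35 = 5 × 7
LCM(231, 273, 35) = 3 × 5 × 7 × 11 × 13 = 15015.
Smallest multiple of 15015 that is ≥ 108725: ⌈108725/15015⌉ × 15015 = 8 × 15015 = 120120.

120120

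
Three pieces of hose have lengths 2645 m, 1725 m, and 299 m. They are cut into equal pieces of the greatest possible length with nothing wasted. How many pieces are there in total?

Piece length = gcd(2645, 1725, 299).
2645 = 5 × 23^2
1725 = 3 × 5^2 × 23
299 = 13 × 23
gcd(2645, 1725, 299) = 23.
Total pieces = 2645/23 + 1725/23 + 299/23 = 115 + 75 + 13 = 203.

203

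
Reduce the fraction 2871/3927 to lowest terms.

87/119

2871 = 3^2 × 11 × 29
3927 = 3 × 7 × 11 × 17
gcd(2871, 3927) = 3 × 11 = 33.
Divide numerator and denominator by 33: 2871/3927 = 87/119.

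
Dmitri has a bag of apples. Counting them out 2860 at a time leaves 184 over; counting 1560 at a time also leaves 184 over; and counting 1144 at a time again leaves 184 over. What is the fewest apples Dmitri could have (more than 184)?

17344

N − 184 must be a common multiple of 2860, 1560, and 1144.
2860 = 2^2 × 5 × 11 × 13
1560 = 2^3 × 3 × 5 × 13
1144 = 2^3 × 11 × 13
LCM(2860, 1560, 1144) = 2^3 × 3 × 5 × 11 × 13 = 17160.
Smallest N > 184 is LCM + 184 = 17160 + 184 = 17344.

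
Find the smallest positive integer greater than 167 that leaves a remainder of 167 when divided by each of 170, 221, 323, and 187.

N − 167 must be a common multiple of 170, 221, 323, and 187.
170 = 2 × 5 × 17
221 = 13 × 17
323 = 17 × 19
187 = 11 × 17
LCM(170, 221, 323, 187) = 2 × 5 × 11 × 13 × 17 × 19 = 461890.
Smallest N > 167 is LCM + 167 = 461890 + 167 = 462057.

462057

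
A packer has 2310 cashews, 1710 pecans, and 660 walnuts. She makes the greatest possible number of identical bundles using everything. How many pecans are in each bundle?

Number of bundles = gcd(2310, 1710, 660).
2310 = 2 × 3 × 5 × 7 × 11
1710 = 2 × 3^2 × 5 × 19
660 = 2^2 × 3 × 5 × 11
gcd(2310, 1710, 660) = 2 × 3 × 5 = 30.
pecans per bundle = 1710 / 30 = 57.

57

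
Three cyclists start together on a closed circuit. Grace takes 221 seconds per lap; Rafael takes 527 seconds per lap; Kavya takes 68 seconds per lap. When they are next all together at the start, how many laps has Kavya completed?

403 laps

They are all back at their starting positions together after one LCM of the periods.
221 = 13 × 17
527 = 17 × 31
68 = 2^2 × 17
LCM(221, 527, 68) = 2^2 × 13 × 17 × 31 = 27404.
Laps for period 68: 27404 / 68 = 403.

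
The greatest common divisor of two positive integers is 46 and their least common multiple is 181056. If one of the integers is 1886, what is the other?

For two integers, gcd × lcm = product, so the other is (46 × 181056) / 1886 = 8328576 / 1886 = 4416.

4416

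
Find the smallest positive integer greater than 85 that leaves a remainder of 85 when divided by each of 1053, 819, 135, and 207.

N − 85 must be a common multiple of 1053, 819, 135, and 207.
1053 = 3^4 × 13
819 = 3^2 × 7 × 13
135 = 3^3 × 5
207 = 3^2 × 23
LCM(1053, 819, 135, 207) = 3^4 × 5 × 7 × 13 × 23 = 847665.
Smallest N > 85 is LCM + 85 = 847665 + 85 = 847750.

847750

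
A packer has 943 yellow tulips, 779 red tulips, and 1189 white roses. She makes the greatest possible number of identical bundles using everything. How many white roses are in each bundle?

29

Number of bundles = gcd(943, 779, 1189).
943 = 23 × 41
779 = 19 × 41
1189 = 29 × 41
gcd(943, 779, 1189) = 41.
white roses per bundle = 1189 / 41 = 29.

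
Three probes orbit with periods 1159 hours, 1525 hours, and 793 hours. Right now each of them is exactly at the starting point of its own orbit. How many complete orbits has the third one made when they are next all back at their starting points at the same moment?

475 orbits

The first common completion time is the LCM of the periods.
1159 = 19 × 61
1525 = 5^2 × 61
793 = 13 × 61
LCM(1159, 1525, 793) = 5^2 × 13 × 19 × 61 = 376675.
Orbits for period 793: 376675 / 793 = 475.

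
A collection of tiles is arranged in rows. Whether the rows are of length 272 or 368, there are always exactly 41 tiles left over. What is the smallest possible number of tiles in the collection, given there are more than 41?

N − 41 must be a common multiple of 272 and 368.
272 = 2^4 × 17
368 = 2^4 × 23
LCM(272, 368) = 2^4 × 17 × 23 = 6256.
Smallest N > 41 is LCM + 41 = 6256 + 41 = 6297.

6297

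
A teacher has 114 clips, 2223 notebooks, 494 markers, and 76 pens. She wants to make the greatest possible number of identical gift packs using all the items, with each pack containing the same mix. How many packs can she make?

19 packs

The pack count must divide each quantity, so the greatest is gcd(114, 2223, 494, 76).
114 = 2 × 3 × 19
2223 = 3^2 × 13 × 19
494 = 2 × 13 × 19
76 = 2^2 × 19
gcd(114, 2223, 494, 76) = 19.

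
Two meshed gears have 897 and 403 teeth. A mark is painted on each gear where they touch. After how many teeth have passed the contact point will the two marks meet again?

27807 teeth

We need the least common multiple of the intervals.
897 = 3 × 13 × 23
403 = 13 × 31
LCM(897, 403) = 3 × 13 × 23 × 31 = 27807.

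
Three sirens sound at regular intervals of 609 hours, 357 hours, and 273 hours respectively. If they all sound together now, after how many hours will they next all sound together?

They coincide at every common multiple of the periods; the first is the LCM.
609 = 3 × 7 × 29
357 = 3 × 7 × 17
273 = 3 × 7 × 13
LCM(609, 357, 273) = 3 × 7 × 13 × 17 × 29 = 134589.

134589 hours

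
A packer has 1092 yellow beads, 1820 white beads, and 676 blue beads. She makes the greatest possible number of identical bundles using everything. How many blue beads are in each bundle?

Number of bundles = gcd(1092, 1820, 676).
1092 = 2^2 × 3 × 7 × 13
1820 = 2^2 × 5 × 7 × 13
676 = 2^2 × 13^2
gcd(1092, 1820, 676) = 2^2 × 13 = 52.
blue beads per bundle = 676 / 52 = 13.

13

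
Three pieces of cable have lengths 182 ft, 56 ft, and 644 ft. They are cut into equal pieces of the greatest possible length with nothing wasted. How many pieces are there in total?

63

Piece length = gcd(182, 56, 644).
182 = 2 × 7 × 13
56 = 2^3 × 7
644 = 2^2 × 7 × 23
gcd(182, 56, 644) = 2 × 7 = 14.
Total pieces = 182/14 + 56/14 + 644/14 = 13 + 4 + 46 = 63.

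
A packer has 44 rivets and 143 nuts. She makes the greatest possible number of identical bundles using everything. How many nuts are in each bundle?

13

Number of bundles = gcd(44, 143).
44 = 2^2 × 11
143 = 11 × 13
gcd(44, 143) = 11.
nuts per bundle = 143 / 11 = 13.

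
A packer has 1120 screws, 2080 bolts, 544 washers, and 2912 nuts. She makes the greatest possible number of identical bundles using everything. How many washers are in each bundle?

17

Number of bundles = gcd(1120, 2080, 544, 2912).
1120 = 2^5 × 5 × 7
2080 = 2^5 × 5 × 13
544 = 2^5 × 17
2912 = 2^5 × 7 × 13
gcd(1120, 2080, 544, 2912) = 2^5 = 32.
washers per bundle = 544 / 32 = 17.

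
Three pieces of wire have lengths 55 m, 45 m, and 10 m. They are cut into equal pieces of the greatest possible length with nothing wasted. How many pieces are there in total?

22

Piece length = gcd(55, 45, 10).
55 = 5 × 11
45 = 3^2 × 5
10 = 2 × 5
gcd(55, 45, 10) = 5.
Total pieces = 55/5 + 45/5 + 10/5 = 11 + 9 + 2 = 22.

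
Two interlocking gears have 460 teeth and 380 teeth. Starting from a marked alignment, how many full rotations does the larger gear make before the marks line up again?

The first common completion time is the LCM of the periods.
460 = 2^2 × 5 × 23
380 = 2^2 × 5 × 19
LCM(460, 380) = 2^2 × 5 × 19 × 23 = 8740.
Rotations for period 460: 8740 / 460 = 19.

19 rotations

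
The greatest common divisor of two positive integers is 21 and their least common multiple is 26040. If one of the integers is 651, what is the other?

For two integers, gcd × lcm = product, so the other is (21 × 26040) / 651 = 546840 / 651 = 840.

840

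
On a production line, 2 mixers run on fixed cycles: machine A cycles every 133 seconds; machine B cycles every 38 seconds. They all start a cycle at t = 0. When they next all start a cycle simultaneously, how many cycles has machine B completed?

7 cycles

The first common completion time is the LCM of the periods.
133 = 7 × 19
38 = 2 × 19
LCM(133, 38) = 2 × 7 × 19 = 266.
Cycles for period 38: 266 / 38 = 7.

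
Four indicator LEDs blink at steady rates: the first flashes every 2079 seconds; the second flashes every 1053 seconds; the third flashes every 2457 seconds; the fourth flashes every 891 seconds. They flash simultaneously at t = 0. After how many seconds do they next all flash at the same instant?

We need the least common multiple of the intervals.
2079 = 3^3 × 7 × 11
1053 = 3^4 × 13
2457 = 3^3 × 7 × 13
891 = 3^4 × 11
LCM(2079, 1053, 2457, 891) = 3^4 × 7 × 11 × 13 = 81081.

81081 seconds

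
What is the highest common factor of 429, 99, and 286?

11

429 = 3 × 11 × 13
99 = 3^2 × 11
286 = 2 × 11 × 13
gcd(429, 99, 286) = 11.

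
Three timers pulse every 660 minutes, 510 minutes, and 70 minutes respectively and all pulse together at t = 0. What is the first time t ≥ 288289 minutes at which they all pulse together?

314160 minutes

Joint pulses occur at multiples of LCM(660, 510, 70).
660 = 2^2 × 3 × 5 × 11
510 = 2 × 3 × 5 × 17
70 = 2 × 5 × 7
LCM(660, 510, 70) = 2^2 × 3 × 5 × 7 × 11 × 17 = 78540.
Smallest multiple of 78540 that is ≥ 288289: ⌈288289/78540⌉ × 78540 = 4 × 78540 = 314160.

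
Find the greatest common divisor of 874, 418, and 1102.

38

874 = 2 × 19 × 23
418 = 2 × 11 × 19
1102 = 2 × 19 × 29
gcd(874, 418, 1102) = 2 × 19 = 38.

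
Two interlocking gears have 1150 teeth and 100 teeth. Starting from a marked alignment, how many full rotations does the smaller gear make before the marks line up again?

All finish a whole number of cycles simultaneously at t = LCM of the periods.
1150 = 2 × 5^2 × 23
100 = 2^2 × 5^2
LCM(1150, 100) = 2^2 × 5^2 × 23 = 2300.
Rotations for period 100: 2300 / 100 = 23.

23 rotations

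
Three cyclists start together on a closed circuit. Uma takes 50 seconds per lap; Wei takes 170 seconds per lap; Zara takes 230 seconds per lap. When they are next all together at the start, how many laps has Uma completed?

391 laps

The first common completion time is the LCM of the periods.
50 = 2 × 5^2
170 = 2 × 5 × 17
230 = 2 × 5 × 23
LCM(50, 170, 230) = 2 × 5^2 × 17 × 23 = 19550.
Laps for period 50: 19550 / 50 = 391.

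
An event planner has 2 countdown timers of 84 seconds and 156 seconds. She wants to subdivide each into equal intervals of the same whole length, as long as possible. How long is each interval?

12 seconds

The interval must divide each timer length; the longest such is the gcd.
84 = 2^2 × 3 × 7
156 = 2^2 × 3 × 13
gcd(84, 156) = 2^2 × 3 = 12.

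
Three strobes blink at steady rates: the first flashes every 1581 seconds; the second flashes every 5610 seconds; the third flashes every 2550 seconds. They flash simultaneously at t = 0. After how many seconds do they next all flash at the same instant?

The first simultaneous occurrence is after LCM of the individual periods.
1581 = 3 × 17 × 31
5610 = 2 × 3 × 5 × 11 × 17
2550 = 2 × 3 × 5^2 × 17
LCM(1581, 5610, 2550) = 2 × 3 × 5^2 × 11 × 17 × 31 = 869550.

869550 seconds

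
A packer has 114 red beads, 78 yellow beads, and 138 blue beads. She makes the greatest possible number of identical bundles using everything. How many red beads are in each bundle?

Number of bundles = gcd(114, 78, 138).
114 = 2 × 3 × 19
78 = 2 × 3 × 13
138 = 2 × 3 × 23
gcd(114, 78, 138) = 2 × 3 = 6.
red beads per bundle = 114 / 6 = 19.

19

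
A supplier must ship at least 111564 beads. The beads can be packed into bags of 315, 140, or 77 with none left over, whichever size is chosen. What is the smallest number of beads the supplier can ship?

124740

The number of beads must be a common multiple of 315, 140, and 77, so a multiple of their LCM.
315 = 3^2 × 5 × 7
140 = 2^2 × 5 × 7
77 = 7 × 11
LCM(315, 140, 77) = 2^2 × 3^2 × 5 × 7 × 11 = 13860.
Smallest multiple of 13860 that is ≥ 111564: ⌈111564/13860⌉ × 13860 = 9 × 13860 = 124740.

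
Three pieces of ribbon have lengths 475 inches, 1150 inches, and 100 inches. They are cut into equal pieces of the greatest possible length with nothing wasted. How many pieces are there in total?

69

Piece length = gcd(475, 1150, 100).
475 = 5^2 × 19
1150 = 2 × 5^2 × 23
100 = 2^2 × 5^2
gcd(475, 1150, 100) = 5^2 = 25.
Total pieces = 475/25 + 1150/25 + 100/25 = 19 + 46 + 4 = 69.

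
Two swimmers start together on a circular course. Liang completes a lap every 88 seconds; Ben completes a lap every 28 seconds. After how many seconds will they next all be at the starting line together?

616 seconds

We need the least common multiple of the intervals.
88 = 2^3 × 11
28 = 2^2 × 7
LCM(88, 28) = 2^3 × 7 × 11 = 616.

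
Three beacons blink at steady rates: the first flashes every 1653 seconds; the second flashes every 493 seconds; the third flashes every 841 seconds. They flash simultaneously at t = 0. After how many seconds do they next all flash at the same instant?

We need the least common multiple of the intervals.
1653 = 3 × 19 × 29
493 = 17 × 29
841 = 29^2
LCM(1653, 493, 841) = 3 × 17 × 19 × 29^2 = 814929.

814929 seconds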